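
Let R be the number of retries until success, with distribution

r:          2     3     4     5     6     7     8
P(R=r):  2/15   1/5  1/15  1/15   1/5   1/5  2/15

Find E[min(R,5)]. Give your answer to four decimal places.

4.1333

E[min(R,5)] = Σ min(r,5)·P(R=r)
 = 2·2/15 + 3·1/5 + 4·1/15 + 5·1/15 + 5·1/5 + 5·1/5 + 5·2/15
 = 4/15 + 3/5 + 4/15 + 1/3 + 1 + 1 + 2/3
 = 62/15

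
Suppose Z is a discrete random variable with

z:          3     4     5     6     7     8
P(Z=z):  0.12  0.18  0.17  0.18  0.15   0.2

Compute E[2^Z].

E[2^Z] = Σ 2^z·P(Z=z)
 = 8·0.12 + 16·0.18 + 32·0.17 + 64·0.18 + 128·0.15 + 256·0.2
 = 0.96 + 2.88 + 5.44 + 11.52 + 19.2 + 51.2
 = 91.2

91.2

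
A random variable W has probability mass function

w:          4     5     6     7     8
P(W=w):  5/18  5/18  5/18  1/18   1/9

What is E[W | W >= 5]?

6

P(W >= 5) = 5/18 + 5/18 + 1/18 + 1/9 = 13/18.
E[W | W >= 5] = [5·5/18 + 6·5/18 + 7·1/18 + 8·1/9] / (13/18)
 = 13/3 / (13/18)
 = 6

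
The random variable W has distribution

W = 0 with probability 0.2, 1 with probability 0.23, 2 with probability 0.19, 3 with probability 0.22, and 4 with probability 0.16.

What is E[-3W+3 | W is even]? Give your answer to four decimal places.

P(W is even) = 0.2 + 0.19 + 0.16 = 0.55.
E[-3W+3 | W is even] = [3·0.2 + (-3)·0.19 + (-9)·0.16] / 0.55
 = -1.41 / 0.55
 = -141/55

-2.5636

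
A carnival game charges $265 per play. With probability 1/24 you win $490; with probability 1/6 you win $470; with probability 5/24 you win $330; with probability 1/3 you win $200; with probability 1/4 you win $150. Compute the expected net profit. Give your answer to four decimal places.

6.6667

E[payout] = 490·1/24 + 470·1/6 + 330·5/24 + 200·1/3 + 150·1/4
 = 245/12 + 235/3 + 275/4 + 200/3 + 75/2
 = 815/3
Net = 815/3 - 265 = 20/3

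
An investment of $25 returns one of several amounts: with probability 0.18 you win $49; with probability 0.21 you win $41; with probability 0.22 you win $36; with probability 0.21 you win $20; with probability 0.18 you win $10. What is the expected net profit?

6.35

E[payout] = 49·0.18 + 41·0.21 + 36·0.22 + 20·0.21 + 10·0.18
 = 8.82 + 8.61 + 7.92 + 4.2 + 1.8
 = 31.35
Net = 31.35 - 25 = 6.35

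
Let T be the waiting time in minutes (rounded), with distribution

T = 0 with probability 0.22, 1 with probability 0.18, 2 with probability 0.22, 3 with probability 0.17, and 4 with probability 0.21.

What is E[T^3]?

E[T^3] = Σ t^3·P(T=t)
 = 0·0.22 + 1·0.18 + 8·0.22 + 27·0.17 + 64·0.21
 = 0 + 0.18 + 1.76 + 4.59 + 13.44
 = 19.97

19.97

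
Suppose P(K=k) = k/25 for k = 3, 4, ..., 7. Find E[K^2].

31

E[K^2] = Σ k^2·P(K=k)
 = 9·3/25 + 16·4/25 + 25·1/5 + 36·6/25 + 49·7/25
 = 27/25 + 64/25 + 5 + 216/25 + 343/25
 = 31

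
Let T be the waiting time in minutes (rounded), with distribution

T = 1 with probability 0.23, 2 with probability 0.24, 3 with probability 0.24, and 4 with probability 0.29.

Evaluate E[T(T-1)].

E[T(T-1)] = Σ t(t-1)·P(T=t)
 = 0·0.23 + 2·0.24 + 6·0.24 + 12·0.29
 = 0 + 0.48 + 1.44 + 3.48
 = 5.4

5.4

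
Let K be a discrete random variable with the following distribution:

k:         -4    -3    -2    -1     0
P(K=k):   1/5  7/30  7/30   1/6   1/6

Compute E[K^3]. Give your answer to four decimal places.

E[K^3] = Σ k^3·P(K=k)
 = (-64)·1/5 + (-27)·7/30 + (-8)·7/30 + (-1)·1/6 + 0·1/6
 = (-64/5) + (-63/10) + (-28/15) + (-1/6) + 0
 = -317/15

-21.1333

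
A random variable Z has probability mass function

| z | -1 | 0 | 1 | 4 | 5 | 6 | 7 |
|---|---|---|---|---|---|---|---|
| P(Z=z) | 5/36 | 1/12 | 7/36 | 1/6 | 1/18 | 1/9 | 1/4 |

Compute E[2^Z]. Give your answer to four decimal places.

44.0972

E[2^Z] = Σ 2^z·P(Z=z)
 = 1/2·5/36 + 1·1/12 + 2·7/36 + 16·1/6 + 32·1/18 + 64·1/9 + 128·1/4
 = 5/72 + 1/12 + 7/18 + 8/3 + 16/9 + 64/9 + 32
 = 3175/72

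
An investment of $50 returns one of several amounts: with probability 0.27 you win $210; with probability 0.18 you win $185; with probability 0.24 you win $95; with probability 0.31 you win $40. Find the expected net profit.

E[payout] = 210·0.27 + 185·0.18 + 95·0.24 + 40·0.31
 = 56.7 + 33.3 + 22.8 + 12.4
 = 125.2
Net = 125.2 - 50 = 75.2

75.2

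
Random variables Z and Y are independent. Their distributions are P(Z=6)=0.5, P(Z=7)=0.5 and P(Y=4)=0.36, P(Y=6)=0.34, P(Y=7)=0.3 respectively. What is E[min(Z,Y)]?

5.43

E[min(Z,Y)] = Σ_z Σ_y min(z,y) · P(Z=z)P(Y=y)
 = 4·0.18 + 6·0.17 + 6·0.15 + 4·0.18 + 6·0.17 + 7·0.15
 = 0.72 + 1.02 + 0.9 + 0.72 + 1.02 + 1.05
 = 5.43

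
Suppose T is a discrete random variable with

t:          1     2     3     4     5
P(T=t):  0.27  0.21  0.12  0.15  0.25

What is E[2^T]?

12.74

E[2^T] = Σ 2^t·P(T=t)
 = 2·0.27 + 4·0.21 + 8·0.12 + 16·0.15 + 32·0.25
 = 0.54 + 0.84 + 0.96 + 2.4 + 8
 = 12.74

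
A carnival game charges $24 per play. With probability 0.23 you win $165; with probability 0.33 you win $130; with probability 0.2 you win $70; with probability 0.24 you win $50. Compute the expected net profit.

82.85

E[payout] = 165·0.23 + 130·0.33 + 70·0.2 + 50·0.24
 = 37.95 + 42.9 + 14 + 12
 = 106.85
Net = 106.85 - 24 = 82.85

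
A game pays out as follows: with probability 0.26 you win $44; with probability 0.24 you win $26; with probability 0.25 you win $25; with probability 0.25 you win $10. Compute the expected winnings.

E[payout] = 44·0.26 + 26·0.24 + 25·0.25 + 10·0.25
 = 11.44 + 6.24 + 6.25 + 2.5
 = 26.43

26.43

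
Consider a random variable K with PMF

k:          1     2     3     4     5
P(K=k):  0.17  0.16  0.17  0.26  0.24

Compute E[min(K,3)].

E[min(K,3)] = Σ min(k,3)·P(K=k)
 = 1·0.17 + 2·0.16 + 3·0.17 + 3·0.26 + 3·0.24
 = 0.17 + 0.32 + 0.51 + 0.78 + 0.72
 = 2.5

2.5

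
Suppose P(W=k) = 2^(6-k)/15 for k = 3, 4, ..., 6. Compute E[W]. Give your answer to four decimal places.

3.7333

E[W] = Σ w·P(W=w)
 = 3·8/15 + 4·4/15 + 5·2/15 + 6·1/15
 = 8/5 + 16/15 + 2/3 + 2/5
 = 56/15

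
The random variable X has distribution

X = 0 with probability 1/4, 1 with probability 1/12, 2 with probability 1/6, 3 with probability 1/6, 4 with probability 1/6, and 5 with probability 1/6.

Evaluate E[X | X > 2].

P(X > 2) = 1/6 + 1/6 + 1/6 = 1/2.
E[X | X > 2] = [3·1/6 + 4·1/6 + 5·1/6] / (1/2)
 = 2 / (1/2)
 = 4

4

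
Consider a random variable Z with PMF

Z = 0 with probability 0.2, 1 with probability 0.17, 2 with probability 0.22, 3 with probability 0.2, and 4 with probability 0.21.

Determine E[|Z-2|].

E[|Z-2|] = Σ |z-2|·P(Z=z)
 = 2·0.2 + 1·0.17 + 0·0.22 + 1·0.2 + 2·0.21
 = 0.4 + 0.17 + 0 + 0.2 + 0.42
 = 1.19

1.19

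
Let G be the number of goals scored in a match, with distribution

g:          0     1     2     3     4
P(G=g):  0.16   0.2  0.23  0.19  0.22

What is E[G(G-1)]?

E[G(G-1)] = Σ g(g-1)·P(G=g)
 = 0·0.16 + 0·0.2 + 2·0.23 + 6·0.19 + 12·0.22
 = 0 + 0 + 0.46 + 1.14 + 2.64
 = 4.24

4.24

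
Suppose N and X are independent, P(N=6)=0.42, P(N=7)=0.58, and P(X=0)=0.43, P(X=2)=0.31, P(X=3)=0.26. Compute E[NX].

9.212

E[NX] = Σ_n Σ_x nx · P(N=n)P(X=x)
 = 0·0.1806 + 12·0.1302 + 18·0.1092 + 0·0.2494 + 14·0.1798 + 21·0.1508
 = 0 + 1.5624 + 1.9656 + 0 + 2.5172 + 3.1668
 = 9.212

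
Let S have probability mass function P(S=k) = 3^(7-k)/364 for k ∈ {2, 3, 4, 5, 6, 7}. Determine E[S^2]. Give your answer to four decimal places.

E[S^2] = Σ s^2·P(S=s)
 = 4·243/364 + 9·81/364 + 16·27/364 + 25·9/364 + 36·3/364 + 49·1/364
 = 243/91 + 729/364 + 108/91 + 225/364 + 27/91 + 7/52
 = 2515/364

6.9093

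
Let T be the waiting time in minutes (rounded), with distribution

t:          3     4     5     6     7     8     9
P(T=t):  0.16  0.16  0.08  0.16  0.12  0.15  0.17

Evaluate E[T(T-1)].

34.96

E[T(T-1)] = Σ t(t-1)·P(T=t)
 = 6·0.16 + 12·0.16 + 20·0.08 + 30·0.16 + 42·0.12 + 56·0.15 + 72·0.17
 = 0.96 + 1.92 + 1.6 + 4.8 + 5.04 + 8.4 + 12.24
 = 34.96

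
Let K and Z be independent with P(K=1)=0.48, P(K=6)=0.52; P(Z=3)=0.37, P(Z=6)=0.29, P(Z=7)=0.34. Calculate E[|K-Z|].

E[|K-Z|] = Σ_k Σ_z |k-z| · P(K=k)P(Z=z)
 = 2·0.1776 + 5·0.1392 + 6·0.1632 + 3·0.1924 + 0·0.1508 + 1·0.1768
 = 0.3552 + 0.696 + 0.9792 + 0.5772 + 0 + 0.1768
 = 2.7844

2.7844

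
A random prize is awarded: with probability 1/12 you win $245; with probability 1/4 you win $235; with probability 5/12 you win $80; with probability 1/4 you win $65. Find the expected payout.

E[payout] = 245·1/12 + 235·1/4 + 80·5/12 + 65·1/4
 = 245/12 + 235/4 + 100/3 + 65/4
 = 515/4

128.75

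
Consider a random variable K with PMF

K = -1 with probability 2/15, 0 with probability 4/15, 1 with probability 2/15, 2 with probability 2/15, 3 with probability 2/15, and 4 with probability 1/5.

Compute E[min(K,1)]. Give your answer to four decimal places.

0.4667

E[min(K,1)] = Σ min(k,1)·P(K=k)
 = (-1)·2/15 + 0·4/15 + 1·2/15 + 1·2/15 + 1·2/15 + 1·1/5
 = (-2/15) + 0 + 2/15 + 2/15 + 2/15 + 1/5
 = 7/15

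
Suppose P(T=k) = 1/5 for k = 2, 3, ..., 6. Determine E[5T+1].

21

E[5T+1] = Σ (5t+1)·P(T=t)
 = 11·1/5 + 16·1/5 + 21·1/5 + 26·1/5 + 31·1/5
 = 11/5 + 16/5 + 21/5 + 26/5 + 31/5
 = 21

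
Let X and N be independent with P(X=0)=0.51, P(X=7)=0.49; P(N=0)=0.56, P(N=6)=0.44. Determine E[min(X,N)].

E[min(X,N)] = Σ_x Σ_n min(x,n) · P(X=x)P(N=n)
 = 0·0.2856 + 0·0.2244 + 0·0.2744 + 6·0.2156
 = 0 + 0 + 0 + 1.2936
 = 1.2936

1.2936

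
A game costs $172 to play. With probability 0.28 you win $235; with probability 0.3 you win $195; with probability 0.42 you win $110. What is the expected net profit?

E[payout] = 235·0.28 + 195·0.3 + 110·0.42
 = 65.8 + 58.5 + 46.2
 = 170.5
Net = 170.5 - 172 = -1.5

-1.5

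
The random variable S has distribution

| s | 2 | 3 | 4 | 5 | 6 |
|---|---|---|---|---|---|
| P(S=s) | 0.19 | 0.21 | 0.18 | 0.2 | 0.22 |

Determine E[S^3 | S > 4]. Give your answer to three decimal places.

P(S > 4) = 0.2 + 0.22 = 0.42.
E[S^3 | S > 4] = [125·0.2 + 216·0.22] / 0.42
 = 72.52 / 0.42
 = 518/3

172.667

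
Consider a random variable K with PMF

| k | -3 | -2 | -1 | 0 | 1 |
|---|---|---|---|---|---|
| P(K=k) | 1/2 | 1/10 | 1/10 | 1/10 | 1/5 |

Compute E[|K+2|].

E[|K+2|] = Σ |k+2|·P(K=k)
 = 1·1/2 + 0·1/10 + 1·1/10 + 2·1/10 + 3·1/5
 = 1/2 + 0 + 1/10 + 1/5 + 3/5
 = 7/5

1.4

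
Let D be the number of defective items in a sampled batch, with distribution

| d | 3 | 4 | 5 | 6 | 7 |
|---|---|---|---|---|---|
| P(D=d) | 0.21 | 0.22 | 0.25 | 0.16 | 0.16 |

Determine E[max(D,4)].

E[max(D,4)] = Σ max(d,4)·P(D=d)
 = 4·0.21 + 4·0.22 + 5·0.25 + 6·0.16 + 7·0.16
 = 0.84 + 0.88 + 1.25 + 0.96 + 1.12
 = 5.05

5.05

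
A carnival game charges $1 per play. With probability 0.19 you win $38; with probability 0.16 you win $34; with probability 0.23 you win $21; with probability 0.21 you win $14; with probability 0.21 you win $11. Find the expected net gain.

E[payout] = 38·0.19 + 34·0.16 + 21·0.23 + 14·0.21 + 11·0.21
 = 7.22 + 5.44 + 4.83 + 2.94 + 2.31
 = 22.74
Net = 22.74 - 1 = 21.74

21.74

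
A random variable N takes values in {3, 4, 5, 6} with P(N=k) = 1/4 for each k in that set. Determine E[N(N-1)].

17

E[N(N-1)] = Σ n(n-1)·P(N=n)
 = 6·1/4 + 12·1/4 + 20·1/4 + 30·1/4
 = 3/2 + 3 + 5 + 15/2
 = 17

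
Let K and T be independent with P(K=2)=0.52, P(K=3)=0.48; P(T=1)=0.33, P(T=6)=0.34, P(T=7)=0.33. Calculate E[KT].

E[KT] = Σ_k Σ_t kt · P(K=k)P(T=t)
 = 2·0.1716 + 12·0.1768 + 14·0.1716 + 3·0.1584 + 18·0.1632 + 21·0.1584
 = 0.3432 + 2.1216 + 2.4024 + 0.4752 + 2.9376 + 3.3264
 = 11.6064

11.6064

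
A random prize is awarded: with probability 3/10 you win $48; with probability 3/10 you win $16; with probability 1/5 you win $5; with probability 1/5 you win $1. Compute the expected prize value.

E[payout] = 48·3/10 + 16·3/10 + 5·1/5 + 1·1/5
 = 72/5 + 24/5 + 1 + 1/5
 = 102/5

20.4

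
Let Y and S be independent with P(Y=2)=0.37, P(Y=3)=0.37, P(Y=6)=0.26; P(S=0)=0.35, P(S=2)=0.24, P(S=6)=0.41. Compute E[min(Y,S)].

E[min(Y,S)] = Σ_y Σ_s min(y,s) · P(Y=y)P(S=s)
 = 0·0.1295 + 2·0.0888 + 2·0.1517 + 0·0.1295 + 2·0.0888 + 3·0.1517 + 0·0.091 + 2·0.0624 + 6·0.1066
 = 0 + 0.1776 + 0.3034 + 0 + 0.1776 + 0.4551 + 0 + 0.1248 + 0.6396
 = 1.8781

1.8781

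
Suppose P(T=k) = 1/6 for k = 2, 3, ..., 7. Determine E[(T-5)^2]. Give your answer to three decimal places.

E[(T-5)^2] = Σ (t-5)^2·P(T=t)
 = 9·1/6 + 4·1/6 + 1·1/6 + 0·1/6 + 1·1/6 + 4·1/6
 = 3/2 + 2/3 + 1/6 + 0 + 1/6 + 2/3
 = 19/6

3.167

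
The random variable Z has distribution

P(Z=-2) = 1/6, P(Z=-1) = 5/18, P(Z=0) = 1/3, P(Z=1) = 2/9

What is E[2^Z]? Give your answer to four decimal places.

E[2^Z] = Σ 2^z·P(Z=z)
 = 1/4·1/6 + 1/2·5/18 + 1·1/3 + 2·2/9
 = 1/24 + 5/36 + 1/3 + 4/9
 = 23/24

0.9583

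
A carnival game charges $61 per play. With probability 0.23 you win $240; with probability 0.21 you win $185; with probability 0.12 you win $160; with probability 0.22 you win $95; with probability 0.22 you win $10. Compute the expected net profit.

75.35

E[payout] = 240·0.23 + 185·0.21 + 160·0.12 + 95·0.22 + 10·0.22
 = 55.2 + 38.85 + 19.2 + 20.9 + 2.2
 = 136.35
Net = 136.35 - 61 = 75.35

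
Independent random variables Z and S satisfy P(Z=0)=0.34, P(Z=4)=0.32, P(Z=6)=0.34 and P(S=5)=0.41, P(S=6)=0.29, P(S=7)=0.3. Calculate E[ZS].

19.5548

E[ZS] = Σ_z Σ_s zs · P(Z=z)P(S=s)
 = 0·0.1394 + 0·0.0986 + 0·0.102 + 20·0.1312 + 24·0.0928 + 28·0.096 + 30·0.1394 + 36·0.0986 + 42·0.102
 = 0 + 0 + 0 + 2.624 + 2.2272 + 2.688 + 4.182 + 3.5496 + 4.284
 = 19.5548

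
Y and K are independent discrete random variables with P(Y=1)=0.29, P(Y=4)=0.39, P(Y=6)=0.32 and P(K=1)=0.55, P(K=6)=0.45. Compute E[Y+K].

7.02

E[Y+K] = Σ_y Σ_k (y+k) · P(Y=y)P(K=k)
 = 2·0.1595 + 7·0.1305 + 5·0.2145 + 10·0.1755 + 7·0.176 + 12·0.144
 = 0.319 + 0.9135 + 1.0725 + 1.755 + 1.232 + 1.728
 = 7.02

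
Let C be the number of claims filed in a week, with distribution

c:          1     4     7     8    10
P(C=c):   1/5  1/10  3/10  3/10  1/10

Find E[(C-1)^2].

E[(C-1)^2] = Σ (c-1)^2·P(C=c)
 = 0·1/5 + 9·1/10 + 36·3/10 + 49·3/10 + 81·1/10
 = 0 + 9/10 + 54/5 + 147/10 + 81/10
 = 69/2

34.5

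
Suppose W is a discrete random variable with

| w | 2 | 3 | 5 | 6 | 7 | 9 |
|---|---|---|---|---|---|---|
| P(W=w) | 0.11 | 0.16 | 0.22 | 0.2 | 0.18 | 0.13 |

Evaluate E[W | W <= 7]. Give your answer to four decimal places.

4.8966

P(W <= 7) = 0.11 + 0.16 + 0.22 + 0.2 + 0.18 = 0.87.
E[W | W <= 7] = [2·0.11 + 3·0.16 + 5·0.22 + 6·0.2 + 7·0.18] / 0.87
 = 4.26 / 0.87
 = 142/29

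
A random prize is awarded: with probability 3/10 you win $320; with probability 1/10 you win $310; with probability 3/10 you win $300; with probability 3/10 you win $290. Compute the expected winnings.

304

E[payout] = 320·3/10 + 310·1/10 + 300·3/10 + 290·3/10
 = 96 + 31 + 90 + 87
 = 304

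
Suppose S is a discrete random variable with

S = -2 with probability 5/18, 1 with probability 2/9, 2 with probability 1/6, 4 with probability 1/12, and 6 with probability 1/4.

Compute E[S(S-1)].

10.5

E[S(S-1)] = Σ s(s-1)·P(S=s)
 = 6·5/18 + 0·2/9 + 2·1/6 + 12·1/12 + 30·1/4
 = 5/3 + 0 + 1/3 + 1 + 15/2
 = 21/2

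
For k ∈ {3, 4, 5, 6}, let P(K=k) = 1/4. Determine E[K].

4.5

E[K] = Σ k·P(K=k)
 = 3·1/4 + 4·1/4 + 5·1/4 + 6·1/4
 = 3/4 + 1 + 5/4 + 3/2
 = 9/2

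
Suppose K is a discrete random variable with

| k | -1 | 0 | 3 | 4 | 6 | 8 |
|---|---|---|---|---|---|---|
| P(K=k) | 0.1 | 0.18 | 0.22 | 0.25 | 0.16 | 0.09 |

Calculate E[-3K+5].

-4.72

E[-3K+5] = Σ (-3k+5)·P(K=k)
 = 8·0.1 + 5·0.18 + (-4)·0.22 + (-7)·0.25 + (-13)·0.16 + (-19)·0.09
 = 0.8 + 0.9 + (-0.88) + (-1.75) + (-2.08) + (-1.71)
 = -4.72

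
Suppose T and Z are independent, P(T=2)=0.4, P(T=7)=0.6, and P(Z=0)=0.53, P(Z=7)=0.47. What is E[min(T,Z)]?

E[min(T,Z)] = Σ_t Σ_z min(t,z) · P(T=t)P(Z=z)
 = 0·0.212 + 2·0.188 + 0·0.318 + 7·0.282
 = 0 + 0.376 + 0 + 1.974
 = 2.35

2.35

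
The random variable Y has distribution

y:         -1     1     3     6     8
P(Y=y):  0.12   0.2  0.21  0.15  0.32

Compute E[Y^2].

E[Y^2] = Σ y^2·P(Y=y)
 = 1·0.12 + 1·0.2 + 9·0.21 + 36·0.15 + 64·0.32
 = 0.12 + 0.2 + 1.89 + 5.4 + 20.48
 = 28.09

28.09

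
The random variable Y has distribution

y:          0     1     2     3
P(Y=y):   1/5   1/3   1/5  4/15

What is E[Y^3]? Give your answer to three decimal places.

9.133

E[Y^3] = Σ y^3·P(Y=y)
 = 0·1/5 + 1·1/3 + 8·1/5 + 27·4/15
 = 0 + 1/3 + 8/5 + 36/5
 = 137/15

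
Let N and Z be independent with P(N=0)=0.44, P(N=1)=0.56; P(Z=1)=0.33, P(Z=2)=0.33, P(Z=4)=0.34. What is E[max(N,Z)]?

2.35

E[max(N,Z)] = Σ_n Σ_z max(n,z) · P(N=n)P(Z=z)
 = 1·0.1452 + 2·0.1452 + 4·0.1496 + 1·0.1848 + 2·0.1848 + 4·0.1904
 = 0.1452 + 0.2904 + 0.5984 + 0.1848 + 0.3696 + 0.7616
 = 2.35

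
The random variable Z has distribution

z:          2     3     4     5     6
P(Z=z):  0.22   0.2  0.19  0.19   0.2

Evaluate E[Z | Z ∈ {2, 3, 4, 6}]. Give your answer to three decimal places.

3.704

P(Z ∈ {2, 3, 4, 6}) = 0.22 + 0.2 + 0.19 + 0.2 = 0.81.
E[Z | Z ∈ {2, 3, 4, 6}] = [2·0.22 + 3·0.2 + 4·0.19 + 6·0.2] / 0.81
 = 3 / 0.81
 = 100/27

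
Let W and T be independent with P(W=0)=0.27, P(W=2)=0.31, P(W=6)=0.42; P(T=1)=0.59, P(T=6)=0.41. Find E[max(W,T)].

4.4719

E[max(W,T)] = Σ_w Σ_t max(w,t) · P(W=w)P(T=t)
 = 1·0.1593 + 6·0.1107 + 2·0.1829 + 6·0.1271 + 6·0.2478 + 6·0.1722
 = 0.1593 + 0.6642 + 0.3658 + 0.7626 + 1.4868 + 1.0332
 = 4.4719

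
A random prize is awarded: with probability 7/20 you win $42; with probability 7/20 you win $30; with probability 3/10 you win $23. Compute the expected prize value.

E[payout] = 42·7/20 + 30·7/20 + 23·3/10
 = 147/10 + 21/2 + 69/10
 = 321/10

32.1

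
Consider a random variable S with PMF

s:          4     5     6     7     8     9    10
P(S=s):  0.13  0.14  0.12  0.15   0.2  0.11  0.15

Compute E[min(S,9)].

E[min(S,9)] = Σ min(s,9)·P(S=s)
 = 4·0.13 + 5·0.14 + 6·0.12 + 7·0.15 + 8·0.2 + 9·0.11 + 9·0.15
 = 0.52 + 0.7 + 0.72 + 1.05 + 1.6 + 0.99 + 1.35
 = 6.93

6.93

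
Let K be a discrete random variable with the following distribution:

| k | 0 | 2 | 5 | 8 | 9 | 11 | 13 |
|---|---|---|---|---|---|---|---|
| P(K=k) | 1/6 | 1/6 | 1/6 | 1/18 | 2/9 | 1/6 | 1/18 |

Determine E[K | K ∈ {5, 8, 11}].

8

P(K ∈ {5, 8, 11}) = 1/6 + 1/18 + 1/6 = 7/18.
E[K | K ∈ {5, 8, 11}] = [5·1/6 + 8·1/18 + 11·1/6] / (7/18)
 = 28/9 / (7/18)
 = 8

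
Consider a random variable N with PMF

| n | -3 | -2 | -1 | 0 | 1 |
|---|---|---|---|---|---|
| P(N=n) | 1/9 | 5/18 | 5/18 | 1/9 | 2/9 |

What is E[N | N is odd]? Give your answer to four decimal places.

-0.6364

P(N is odd) = 1/9 + 5/18 + 2/9 = 11/18.
E[N | N is odd] = [(-3)·1/9 + (-1)·5/18 + 1·2/9] / (11/18)
 = -7/18 / (11/18)
 = -7/11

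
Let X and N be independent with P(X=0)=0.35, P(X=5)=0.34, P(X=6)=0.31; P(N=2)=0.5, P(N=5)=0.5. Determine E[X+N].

7.06

E[X+N] = Σ_x Σ_n (x+n) · P(X=x)P(N=n)
 = 2·0.175 + 5·0.175 + 7·0.17 + 10·0.17 + 8·0.155 + 11·0.155
 = 0.35 + 0.875 + 1.19 + 1.7 + 1.24 + 1.705
 = 7.06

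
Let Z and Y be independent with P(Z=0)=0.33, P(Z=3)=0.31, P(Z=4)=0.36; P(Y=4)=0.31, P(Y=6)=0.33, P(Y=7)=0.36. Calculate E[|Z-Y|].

E[|Z-Y|] = Σ_z Σ_y |z-y| · P(Z=z)P(Y=y)
 = 4·0.1023 + 6·0.1089 + 7·0.1188 + 1·0.0961 + 3·0.1023 + 4·0.1116 + 0·0.1116 + 2·0.1188 + 3·0.1296
 = 0.4092 + 0.6534 + 0.8316 + 0.0961 + 0.3069 + 0.4464 + 0 + 0.2376 + 0.3888
 = 3.37

3.37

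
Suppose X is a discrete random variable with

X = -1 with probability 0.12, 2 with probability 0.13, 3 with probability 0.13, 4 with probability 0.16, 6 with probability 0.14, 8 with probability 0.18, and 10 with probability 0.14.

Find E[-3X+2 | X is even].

-16.32

P(X is even) = 0.13 + 0.16 + 0.14 + 0.18 + 0.14 = 0.75.
E[-3X+2 | X is even] = [(-4)·0.13 + (-10)·0.16 + (-16)·0.14 + (-22)·0.18 + (-28)·0.14] / 0.75
 = -12.24 / 0.75
 = -408/25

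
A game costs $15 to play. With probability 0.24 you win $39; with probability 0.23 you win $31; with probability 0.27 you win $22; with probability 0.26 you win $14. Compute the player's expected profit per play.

E[payout] = 39·0.24 + 31·0.23 + 22·0.27 + 14·0.26
 = 9.36 + 7.13 + 5.94 + 3.64
 = 26.07
Net = 26.07 - 15 = 11.07

11.07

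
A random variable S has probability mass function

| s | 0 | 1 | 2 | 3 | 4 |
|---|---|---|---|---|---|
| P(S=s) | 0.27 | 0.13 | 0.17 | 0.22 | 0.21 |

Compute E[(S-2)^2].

2.27

E[(S-2)^2] = Σ (s-2)^2·P(S=s)
 = 4·0.27 + 1·0.13 + 0·0.17 + 1·0.22 + 4·0.21
 = 1.08 + 0.13 + 0 + 0.22 + 0.84
 = 2.27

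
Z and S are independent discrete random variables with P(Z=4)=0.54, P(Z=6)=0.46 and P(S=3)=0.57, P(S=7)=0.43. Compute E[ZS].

23.2224

E[ZS] = Σ_z Σ_s zs · P(Z=z)P(S=s)
 = 12·0.3078 + 28·0.2322 + 18·0.2622 + 42·0.1978
 = 3.6936 + 6.5016 + 4.7196 + 8.3076
 = 23.2224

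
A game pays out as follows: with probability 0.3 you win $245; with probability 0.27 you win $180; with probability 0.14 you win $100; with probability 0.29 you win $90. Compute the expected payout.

E[payout] = 245·0.3 + 180·0.27 + 100·0.14 + 90·0.29
 = 73.5 + 48.6 + 14 + 26.1
 = 162.2

162.2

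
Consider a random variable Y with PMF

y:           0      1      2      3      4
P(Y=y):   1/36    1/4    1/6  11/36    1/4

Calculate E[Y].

E[Y] = Σ y·P(Y=y)
 = 0·1/36 + 1·1/4 + 2·1/6 + 3·11/36 + 4·1/4
 = 0 + 1/4 + 1/3 + 11/12 + 1
 = 5/2

2.5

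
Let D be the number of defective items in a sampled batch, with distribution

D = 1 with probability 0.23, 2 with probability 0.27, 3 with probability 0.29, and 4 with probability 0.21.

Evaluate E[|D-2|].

E[|D-2|] = Σ |d-2|·P(D=d)
 = 1·0.23 + 0·0.27 + 1·0.29 + 2·0.21
 = 0.23 + 0 + 0.29 + 0.42
 = 0.94

0.94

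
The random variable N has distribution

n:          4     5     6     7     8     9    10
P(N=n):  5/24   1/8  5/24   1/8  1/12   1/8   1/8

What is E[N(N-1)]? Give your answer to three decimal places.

E[N(N-1)] = Σ n(n-1)·P(N=n)
 = 12·5/24 + 20·1/8 + 30·5/24 + 42·1/8 + 56·1/12 + 72·1/8 + 90·1/8
 = 5/2 + 5/2 + 25/4 + 21/4 + 14/3 + 9 + 45/4
 = 497/12

41.417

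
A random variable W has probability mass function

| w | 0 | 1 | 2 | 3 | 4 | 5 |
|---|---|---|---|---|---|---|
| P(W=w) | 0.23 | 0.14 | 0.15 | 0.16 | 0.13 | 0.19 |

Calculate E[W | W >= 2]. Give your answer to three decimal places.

3.571

P(W >= 2) = 0.15 + 0.16 + 0.13 + 0.19 = 0.63.
E[W | W >= 2] = [2·0.15 + 3·0.16 + 4·0.13 + 5·0.19] / 0.63
 = 2.25 / 0.63
 = 25/7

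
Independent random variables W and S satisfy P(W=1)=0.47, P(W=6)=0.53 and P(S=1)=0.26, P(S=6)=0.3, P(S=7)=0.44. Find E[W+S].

8.79

E[W+S] = Σ_w Σ_s (w+s) · P(W=w)P(S=s)
 = 2·0.1222 + 7·0.141 + 8·0.2068 + 7·0.1378 + 12·0.159 + 13·0.2332
 = 0.2444 + 0.987 + 1.6544 + 0.9646 + 1.908 + 3.0316
 = 8.79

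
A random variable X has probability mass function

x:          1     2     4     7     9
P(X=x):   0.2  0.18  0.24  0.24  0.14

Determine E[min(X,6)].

3.8

E[min(X,6)] = Σ min(x,6)·P(X=x)
 = 1·0.2 + 2·0.18 + 4·0.24 + 6·0.24 + 6·0.14
 = 0.2 + 0.36 + 0.96 + 1.44 + 0.84
 = 3.8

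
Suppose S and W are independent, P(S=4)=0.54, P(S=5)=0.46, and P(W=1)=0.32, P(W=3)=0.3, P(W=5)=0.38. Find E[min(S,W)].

E[min(S,W)] = Σ_s Σ_w min(s,w) · P(S=s)P(W=w)
 = 1·0.1728 + 3·0.162 + 4·0.2052 + 1·0.1472 + 3·0.138 + 5·0.1748
 = 0.1728 + 0.486 + 0.8208 + 0.1472 + 0.414 + 0.874
 = 2.9148

2.9148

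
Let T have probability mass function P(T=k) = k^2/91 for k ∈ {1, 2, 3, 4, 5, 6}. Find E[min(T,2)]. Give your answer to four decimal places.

1.9890

E[min(T,2)] = Σ min(t,2)·P(T=t)
 = 1·1/91 + 2·4/91 + 2·9/91 + 2·16/91 + 2·25/91 + 2·36/91
 = 1/91 + 8/91 + 18/91 + 32/91 + 50/91 + 72/91
 = 181/91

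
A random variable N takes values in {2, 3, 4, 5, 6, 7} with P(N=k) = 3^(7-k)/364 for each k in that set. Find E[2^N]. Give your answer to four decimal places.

E[2^N] = Σ 2^n·P(N=n)
 = 4·243/364 + 8·81/364 + 16·27/364 + 32·9/364 + 64·3/364 + 128·1/364
 = 243/91 + 162/91 + 108/91 + 72/91 + 48/91 + 32/91
 = 95/13

7.3077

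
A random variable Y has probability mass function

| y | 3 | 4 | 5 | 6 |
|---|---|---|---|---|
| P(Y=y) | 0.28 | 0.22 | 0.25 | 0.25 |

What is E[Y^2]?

21.29

E[Y^2] = Σ y^2·P(Y=y)
 = 9·0.28 + 16·0.22 + 25·0.25 + 36·0.25
 = 2.52 + 3.52 + 6.25 + 9
 = 21.29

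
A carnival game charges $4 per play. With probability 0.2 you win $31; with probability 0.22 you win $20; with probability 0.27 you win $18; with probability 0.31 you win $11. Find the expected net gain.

E[payout] = 31·0.2 + 20·0.22 + 18·0.27 + 11·0.31
 = 6.2 + 4.4 + 4.86 + 3.41
 = 18.87
Net = 18.87 - 4 = 14.87

14.87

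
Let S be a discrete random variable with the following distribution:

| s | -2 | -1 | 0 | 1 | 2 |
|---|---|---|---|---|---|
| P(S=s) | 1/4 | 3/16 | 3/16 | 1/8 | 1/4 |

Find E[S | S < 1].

-1.1

P(S < 1) = 1/4 + 3/16 + 3/16 = 5/8.
E[S | S < 1] = [(-2)·1/4 + (-1)·3/16 + 0·3/16] / (5/8)
 = -11/16 / (5/8)
 = -11/10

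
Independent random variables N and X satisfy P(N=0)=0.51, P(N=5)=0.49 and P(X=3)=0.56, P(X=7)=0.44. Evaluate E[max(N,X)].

E[max(N,X)] = Σ_n Σ_x max(n,x) · P(N=n)P(X=x)
 = 3·0.2856 + 7·0.2244 + 5·0.2744 + 7·0.2156
 = 0.8568 + 1.5708 + 1.372 + 1.5092
 = 5.3088

5.3088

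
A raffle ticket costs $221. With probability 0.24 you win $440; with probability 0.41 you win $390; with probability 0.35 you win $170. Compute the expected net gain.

E[payout] = 440·0.24 + 390·0.41 + 170·0.35
 = 105.6 + 159.9 + 59.5
 = 325
Net = 325 - 221 = 104

104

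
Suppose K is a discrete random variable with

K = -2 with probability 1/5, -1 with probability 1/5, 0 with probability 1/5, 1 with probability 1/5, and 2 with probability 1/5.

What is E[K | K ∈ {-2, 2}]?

P(K ∈ {-2, 2}) = 1/5 + 1/5 = 2/5.
E[K | K ∈ {-2, 2}] = [(-2)·1/5 + 2·1/5] / (2/5)
 = 0 / (2/5)
 = 0

0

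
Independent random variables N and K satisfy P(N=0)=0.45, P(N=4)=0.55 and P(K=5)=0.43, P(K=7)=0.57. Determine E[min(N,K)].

E[min(N,K)] = Σ_n Σ_k min(n,k) · P(N=n)P(K=k)
 = 0·0.1935 + 0·0.2565 + 4·0.2365 + 4·0.3135
 = 0 + 0 + 0.946 + 1.254
 = 2.2

2.2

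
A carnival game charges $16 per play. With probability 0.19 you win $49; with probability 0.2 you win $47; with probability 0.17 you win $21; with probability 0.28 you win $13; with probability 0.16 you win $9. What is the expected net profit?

E[payout] = 49·0.19 + 47·0.2 + 21·0.17 + 13·0.28 + 9·0.16
 = 9.31 + 9.4 + 3.57 + 3.64 + 1.44
 = 27.36
Net = 27.36 - 16 = 11.36

11.36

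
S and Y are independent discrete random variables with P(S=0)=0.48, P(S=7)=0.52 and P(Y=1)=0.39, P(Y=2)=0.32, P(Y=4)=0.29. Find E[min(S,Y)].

1.1388

E[min(S,Y)] = Σ_s Σ_y min(s,y) · P(S=s)P(Y=y)
 = 0·0.1872 + 0·0.1536 + 0·0.1392 + 1·0.2028 + 2·0.1664 + 4·0.1508
 = 0 + 0 + 0 + 0.2028 + 0.3328 + 0.6032
 = 1.1388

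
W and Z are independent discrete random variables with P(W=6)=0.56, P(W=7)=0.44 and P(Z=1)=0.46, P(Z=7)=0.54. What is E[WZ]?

E[WZ] = Σ_w Σ_z wz · P(W=w)P(Z=z)
 = 6·0.2576 + 42·0.3024 + 7·0.2024 + 49·0.2376
 = 1.5456 + 12.7008 + 1.4168 + 11.6424
 = 27.3056

27.3056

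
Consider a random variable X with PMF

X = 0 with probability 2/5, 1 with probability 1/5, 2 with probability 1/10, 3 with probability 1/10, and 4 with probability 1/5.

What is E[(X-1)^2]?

E[(X-1)^2] = Σ (x-1)^2·P(X=x)
 = 1·2/5 + 0·1/5 + 1·1/10 + 4·1/10 + 9·1/5
 = 2/5 + 0 + 1/10 + 2/5 + 9/5
 = 27/10

2.7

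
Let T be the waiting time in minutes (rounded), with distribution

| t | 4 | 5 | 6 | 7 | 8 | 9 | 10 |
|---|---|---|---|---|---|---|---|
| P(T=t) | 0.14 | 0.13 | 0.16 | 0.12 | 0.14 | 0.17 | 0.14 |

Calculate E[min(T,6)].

5.59

E[min(T,6)] = Σ min(t,6)·P(T=t)
 = 4·0.14 + 5·0.13 + 6·0.16 + 6·0.12 + 6·0.14 + 6·0.17 + 6·0.14
 = 0.56 + 0.65 + 0.96 + 0.72 + 0.84 + 1.02 + 0.84
 = 5.59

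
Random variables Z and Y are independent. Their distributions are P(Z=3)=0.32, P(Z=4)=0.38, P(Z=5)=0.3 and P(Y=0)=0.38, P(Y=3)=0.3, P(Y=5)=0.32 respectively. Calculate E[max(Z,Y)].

4.3064

E[max(Z,Y)] = Σ_z Σ_y max(z,y) · P(Z=z)P(Y=y)
 = 3·0.1216 + 3·0.096 + 5·0.1024 + 4·0.1444 + 4·0.114 + 5·0.1216 + 5·0.114 + 5·0.09 + 5·0.096
 = 0.3648 + 0.288 + 0.512 + 0.5776 + 0.456 + 0.608 + 0.57 + 0.45 + 0.48
 = 4.3064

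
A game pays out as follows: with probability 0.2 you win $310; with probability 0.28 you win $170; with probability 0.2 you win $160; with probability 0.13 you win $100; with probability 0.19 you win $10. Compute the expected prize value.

156.5

E[payout] = 310·0.2 + 170·0.28 + 160·0.2 + 100·0.13 + 10·0.19
 = 62 + 47.6 + 32 + 13 + 1.9
 = 156.5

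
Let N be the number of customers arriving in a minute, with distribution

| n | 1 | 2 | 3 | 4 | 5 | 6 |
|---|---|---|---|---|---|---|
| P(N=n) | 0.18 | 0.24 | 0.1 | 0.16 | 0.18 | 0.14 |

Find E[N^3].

67.78

E[N^3] = Σ n^3·P(N=n)
 = 1·0.18 + 8·0.24 + 27·0.1 + 64·0.16 + 125·0.18 + 216·0.14
 = 0.18 + 1.92 + 2.7 + 10.24 + 22.5 + 30.24
 = 67.78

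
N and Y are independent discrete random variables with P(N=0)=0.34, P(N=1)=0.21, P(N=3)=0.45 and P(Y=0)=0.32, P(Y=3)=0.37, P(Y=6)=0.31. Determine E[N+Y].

E[N+Y] = Σ_n Σ_y (n+y) · P(N=n)P(Y=y)
 = 0·0.1088 + 3·0.1258 + 6·0.1054 + 1·0.0672 + 4·0.0777 + 7·0.0651 + 3·0.144 + 6·0.1665 + 9·0.1395
 = 0 + 0.3774 + 0.6324 + 0.0672 + 0.3108 + 0.4557 + 0.432 + 0.999 + 1.2555
 = 4.53

4.53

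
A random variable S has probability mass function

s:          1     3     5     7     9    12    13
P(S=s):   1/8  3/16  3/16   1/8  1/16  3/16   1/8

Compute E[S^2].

65.8125

E[S^2] = Σ s^2·P(S=s)
 = 1·1/8 + 9·3/16 + 25·3/16 + 49·1/8 + 81·1/16 + 144·3/16 + 169·1/8
 = 1/8 + 27/16 + 75/16 + 49/8 + 81/16 + 27 + 169/8
 = 1053/16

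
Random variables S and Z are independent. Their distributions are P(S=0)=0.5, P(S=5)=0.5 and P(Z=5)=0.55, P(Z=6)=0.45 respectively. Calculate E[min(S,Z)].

2.5

E[min(S,Z)] = Σ_s Σ_z min(s,z) · P(S=s)P(Z=z)
 = 0·0.275 + 0·0.225 + 5·0.275 + 5·0.225
 = 0 + 0 + 1.375 + 1.125
 = 2.5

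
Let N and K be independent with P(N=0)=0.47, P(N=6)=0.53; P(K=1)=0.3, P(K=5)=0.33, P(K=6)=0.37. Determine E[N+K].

E[N+K] = Σ_n Σ_k (n+k) · P(N=n)P(K=k)
 = 1·0.141 + 5·0.1551 + 6·0.1739 + 7·0.159 + 11·0.1749 + 12·0.1961
 = 0.141 + 0.7755 + 1.0434 + 1.113 + 1.9239 + 2.3532
 = 7.35

7.35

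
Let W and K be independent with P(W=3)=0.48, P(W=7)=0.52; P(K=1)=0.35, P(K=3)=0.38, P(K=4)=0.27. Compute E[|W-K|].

2.7692

E[|W-K|] = Σ_w Σ_k |w-k| · P(W=w)P(K=k)
 = 2·0.168 + 0·0.1824 + 1·0.1296 + 6·0.182 + 4·0.1976 + 3·0.1404
 = 0.336 + 0 + 0.1296 + 1.092 + 0.7904 + 0.4212
 = 2.7692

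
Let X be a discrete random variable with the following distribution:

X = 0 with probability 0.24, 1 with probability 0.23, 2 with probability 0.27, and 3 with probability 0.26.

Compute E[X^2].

3.65

E[X^2] = Σ x^2·P(X=x)
 = 0·0.24 + 1·0.23 + 4·0.27 + 9·0.26
 = 0 + 0.23 + 1.08 + 2.34
 = 3.65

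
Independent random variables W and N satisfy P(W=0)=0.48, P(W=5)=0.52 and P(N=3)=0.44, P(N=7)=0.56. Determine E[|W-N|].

3.5552

E[|W-N|] = Σ_w Σ_n |w-n| · P(W=w)P(N=n)
 = 3·0.2112 + 7·0.2688 + 2·0.2288 + 2·0.2912
 = 0.6336 + 1.8816 + 0.4576 + 0.5824
 = 3.5552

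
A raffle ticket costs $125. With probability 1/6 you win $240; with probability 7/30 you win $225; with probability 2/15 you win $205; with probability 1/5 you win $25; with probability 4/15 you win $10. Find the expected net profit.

E[payout] = 240·1/6 + 225·7/30 + 205·2/15 + 25·1/5 + 10·4/15
 = 40 + 105/2 + 82/3 + 5 + 8/3
 = 255/2
Net = 255/2 - 125 = 5/2

2.5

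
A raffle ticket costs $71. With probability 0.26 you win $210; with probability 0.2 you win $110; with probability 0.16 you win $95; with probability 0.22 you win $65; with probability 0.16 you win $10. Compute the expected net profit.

E[payout] = 210·0.26 + 110·0.2 + 95·0.16 + 65·0.22 + 10·0.16
 = 54.6 + 22 + 15.2 + 14.3 + 1.6
 = 107.7
Net = 107.7 - 71 = 36.7

36.7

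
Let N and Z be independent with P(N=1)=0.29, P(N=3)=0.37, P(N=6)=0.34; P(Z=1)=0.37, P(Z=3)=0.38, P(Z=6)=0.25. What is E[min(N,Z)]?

E[min(N,Z)] = Σ_n Σ_z min(n,z) · P(N=n)P(Z=z)
 = 1·0.1073 + 1·0.1102 + 1·0.0725 + 1·0.1369 + 3·0.1406 + 3·0.0925 + 1·0.1258 + 3·0.1292 + 6·0.085
 = 0.1073 + 0.1102 + 0.0725 + 0.1369 + 0.4218 + 0.2775 + 0.1258 + 0.3876 + 0.51
 = 2.1496

2.1496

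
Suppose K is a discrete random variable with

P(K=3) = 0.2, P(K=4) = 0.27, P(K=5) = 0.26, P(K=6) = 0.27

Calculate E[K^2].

E[K^2] = Σ k^2·P(K=k)
 = 9·0.2 + 16·0.27 + 25·0.26 + 36·0.27
 = 1.8 + 4.32 + 6.5 + 9.72
 = 22.34

22.34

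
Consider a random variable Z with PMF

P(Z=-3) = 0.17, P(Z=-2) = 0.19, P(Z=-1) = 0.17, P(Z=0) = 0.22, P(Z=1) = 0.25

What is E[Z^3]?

E[Z^3] = Σ z^3·P(Z=z)
 = (-27)·0.17 + (-8)·0.19 + (-1)·0.17 + 0·0.22 + 1·0.25
 = (-4.59) + (-1.52) + (-0.17) + 0 + 0.25
 = -6.03

-6.03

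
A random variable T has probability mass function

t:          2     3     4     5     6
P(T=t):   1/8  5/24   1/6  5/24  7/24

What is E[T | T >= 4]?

P(T >= 4) = 1/6 + 5/24 + 7/24 = 2/3.
E[T | T >= 4] = [4·1/6 + 5·5/24 + 6·7/24] / (2/3)
 = 83/24 / (2/3)
 = 83/16

5.1875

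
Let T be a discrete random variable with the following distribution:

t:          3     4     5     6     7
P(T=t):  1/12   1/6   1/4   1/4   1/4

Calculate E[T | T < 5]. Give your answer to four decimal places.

P(T < 5) = 1/12 + 1/6 = 1/4.
E[T | T < 5] = [3·1/12 + 4·1/6] / (1/4)
 = 11/12 / (1/4)
 = 11/3

3.6667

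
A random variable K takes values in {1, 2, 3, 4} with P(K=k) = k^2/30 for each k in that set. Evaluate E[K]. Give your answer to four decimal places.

3.3333

E[K] = Σ k·P(K=k)
 = 1·1/30 + 2·2/15 + 3·3/10 + 4·8/15
 = 1/30 + 4/15 + 9/10 + 32/15
 = 10/3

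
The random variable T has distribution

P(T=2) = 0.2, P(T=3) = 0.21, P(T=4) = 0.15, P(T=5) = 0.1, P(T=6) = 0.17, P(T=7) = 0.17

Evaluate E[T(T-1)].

E[T(T-1)] = Σ t(t-1)·P(T=t)
 = 2·0.2 + 6·0.21 + 12·0.15 + 20·0.1 + 30·0.17 + 42·0.17
 = 0.4 + 1.26 + 1.8 + 2 + 5.1 + 7.14
 = 17.7

17.7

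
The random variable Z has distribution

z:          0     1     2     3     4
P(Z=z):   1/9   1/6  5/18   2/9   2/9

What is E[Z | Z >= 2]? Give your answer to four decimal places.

2.9231

P(Z >= 2) = 5/18 + 2/9 + 2/9 = 13/18.
E[Z | Z >= 2] = [2·5/18 + 3·2/9 + 4·2/9] / (13/18)
 = 19/9 / (13/18)
 = 38/13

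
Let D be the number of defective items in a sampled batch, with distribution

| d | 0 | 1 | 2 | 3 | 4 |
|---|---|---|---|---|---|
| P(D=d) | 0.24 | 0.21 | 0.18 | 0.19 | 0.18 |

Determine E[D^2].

E[D^2] = Σ d^2·P(D=d)
 = 0·0.24 + 1·0.21 + 4·0.18 + 9·0.19 + 16·0.18
 = 0 + 0.21 + 0.72 + 1.71 + 2.88
 = 5.52

5.52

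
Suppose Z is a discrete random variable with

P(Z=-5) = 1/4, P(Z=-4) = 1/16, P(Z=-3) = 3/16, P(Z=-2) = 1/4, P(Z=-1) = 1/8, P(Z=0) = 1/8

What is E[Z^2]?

10.0625

E[Z^2] = Σ z^2·P(Z=z)
 = 25·1/4 + 16·1/16 + 9·3/16 + 4·1/4 + 1·1/8 + 0·1/8
 = 25/4 + 1 + 27/16 + 1 + 1/8 + 0
 = 161/16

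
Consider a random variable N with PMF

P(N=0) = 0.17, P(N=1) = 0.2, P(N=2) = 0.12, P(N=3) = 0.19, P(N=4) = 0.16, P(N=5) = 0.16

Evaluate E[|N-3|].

E[|N-3|] = Σ |n-3|·P(N=n)
 = 3·0.17 + 2·0.2 + 1·0.12 + 0·0.19 + 1·0.16 + 2·0.16
 = 0.51 + 0.4 + 0.12 + 0 + 0.16 + 0.32
 = 1.51

1.51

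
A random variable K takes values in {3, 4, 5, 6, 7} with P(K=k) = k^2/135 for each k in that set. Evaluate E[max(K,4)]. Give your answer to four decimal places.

E[max(K,4)] = Σ max(k,4)·P(K=k)
 = 4·1/15 + 4·16/135 + 5·5/27 + 6·4/15 + 7·49/135
 = 4/15 + 64/135 + 25/27 + 8/5 + 343/135
 = 784/135

5.8074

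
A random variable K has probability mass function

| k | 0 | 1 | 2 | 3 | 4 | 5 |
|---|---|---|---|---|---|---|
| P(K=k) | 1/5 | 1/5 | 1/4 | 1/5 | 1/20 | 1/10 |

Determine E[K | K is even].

P(K is even) = 1/5 + 1/4 + 1/20 = 1/2.
E[K | K is even] = [0·1/5 + 2·1/4 + 4·1/20] / (1/2)
 = 7/10 / (1/2)
 = 7/5

1.4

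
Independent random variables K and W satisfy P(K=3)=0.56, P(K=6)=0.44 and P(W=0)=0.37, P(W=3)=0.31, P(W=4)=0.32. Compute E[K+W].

E[K+W] = Σ_k Σ_w (k+w) · P(K=k)P(W=w)
 = 3·0.2072 + 6·0.1736 + 7·0.1792 + 6·0.1628 + 9·0.1364 + 10·0.1408
 = 0.6216 + 1.0416 + 1.2544 + 0.9768 + 1.2276 + 1.408
 = 6.53

6.53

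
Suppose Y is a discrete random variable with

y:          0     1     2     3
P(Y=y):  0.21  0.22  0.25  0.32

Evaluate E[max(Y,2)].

E[max(Y,2)] = Σ max(y,2)·P(Y=y)
 = 2·0.21 + 2·0.22 + 2·0.25 + 3·0.32
 = 0.42 + 0.44 + 0.5 + 0.96
 = 2.32

2.32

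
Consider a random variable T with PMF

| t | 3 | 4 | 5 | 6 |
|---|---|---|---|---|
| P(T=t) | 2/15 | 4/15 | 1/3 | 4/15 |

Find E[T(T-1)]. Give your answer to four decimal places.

18.6667

E[T(T-1)] = Σ t(t-1)·P(T=t)
 = 6·2/15 + 12·4/15 + 20·1/3 + 30·4/15
 = 4/5 + 16/5 + 20/3 + 8
 = 56/3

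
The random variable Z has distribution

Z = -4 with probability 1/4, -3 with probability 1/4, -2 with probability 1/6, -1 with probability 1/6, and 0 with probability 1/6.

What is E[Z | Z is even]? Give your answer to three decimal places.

-2.286

P(Z is even) = 1/4 + 1/6 + 1/6 = 7/12.
E[Z | Z is even] = [(-4)·1/4 + (-2)·1/6 + 0·1/6] / (7/12)
 = -4/3 / (7/12)
 = -16/7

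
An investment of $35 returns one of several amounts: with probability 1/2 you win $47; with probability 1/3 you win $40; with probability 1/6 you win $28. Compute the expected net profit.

6.5

E[payout] = 47·1/2 + 40·1/3 + 28·1/6
 = 47/2 + 40/3 + 14/3
 = 83/2
Net = 83/2 - 35 = 13/2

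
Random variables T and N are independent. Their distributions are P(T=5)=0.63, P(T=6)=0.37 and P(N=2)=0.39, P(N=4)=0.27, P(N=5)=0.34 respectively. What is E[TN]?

E[TN] = Σ_t Σ_n tn · P(T=t)P(N=n)
 = 10·0.2457 + 20·0.1701 + 25·0.2142 + 12·0.1443 + 24·0.0999 + 30·0.1258
 = 2.457 + 3.402 + 5.355 + 1.7316 + 2.3976 + 3.774
 = 19.1172

19.1172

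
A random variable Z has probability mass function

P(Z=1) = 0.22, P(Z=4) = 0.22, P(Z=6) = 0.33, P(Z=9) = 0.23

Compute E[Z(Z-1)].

E[Z(Z-1)] = Σ z(z-1)·P(Z=z)
 = 0·0.22 + 12·0.22 + 30·0.33 + 72·0.23
 = 0 + 2.64 + 9.9 + 16.56
 = 29.1

29.1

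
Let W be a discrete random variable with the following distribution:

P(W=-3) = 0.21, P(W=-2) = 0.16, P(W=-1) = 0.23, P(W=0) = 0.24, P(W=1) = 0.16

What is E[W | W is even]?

P(W is even) = 0.16 + 0.24 = 0.4.
E[W | W is even] = [(-2)·0.16 + 0·0.24] / 0.4
 = -0.32 / 0.4
 = -4/5

-0.8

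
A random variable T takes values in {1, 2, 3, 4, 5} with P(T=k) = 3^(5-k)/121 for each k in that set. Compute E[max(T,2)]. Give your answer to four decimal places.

2.1488

E[max(T,2)] = Σ max(t,2)·P(T=t)
 = 2·81/121 + 2·27/121 + 3·9/121 + 4·3/121 + 5·1/121
 = 162/121 + 54/121 + 27/121 + 12/121 + 5/121
 = 260/121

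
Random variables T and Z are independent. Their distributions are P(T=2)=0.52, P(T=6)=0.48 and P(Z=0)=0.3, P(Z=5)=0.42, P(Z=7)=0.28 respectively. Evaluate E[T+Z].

E[T+Z] = Σ_t Σ_z (t+z) · P(T=t)P(Z=z)
 = 2·0.156 + 7·0.2184 + 9·0.1456 + 6·0.144 + 11·0.2016 + 13·0.1344
 = 0.312 + 1.5288 + 1.3104 + 0.864 + 2.2176 + 1.7472
 = 7.98

7.98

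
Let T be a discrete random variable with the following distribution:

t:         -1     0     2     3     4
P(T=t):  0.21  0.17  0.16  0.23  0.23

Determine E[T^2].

E[T^2] = Σ t^2·P(T=t)
 = 1·0.21 + 0·0.17 + 4·0.16 + 9·0.23 + 16·0.23
 = 0.21 + 0 + 0.64 + 2.07 + 3.68
 = 6.6

6.6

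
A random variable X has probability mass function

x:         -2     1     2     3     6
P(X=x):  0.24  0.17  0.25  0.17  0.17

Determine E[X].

E[X] = Σ x·P(X=x)
 = (-2)·0.24 + 1·0.17 + 2·0.25 + 3·0.17 + 6·0.17
 = (-0.48) + 0.17 + 0.5 + 0.51 + 1.02
 = 1.72

1.72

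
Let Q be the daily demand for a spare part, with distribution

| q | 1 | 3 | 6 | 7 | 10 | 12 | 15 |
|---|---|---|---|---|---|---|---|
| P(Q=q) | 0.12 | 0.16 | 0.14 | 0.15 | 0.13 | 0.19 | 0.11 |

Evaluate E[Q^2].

79.06

E[Q^2] = Σ q^2·P(Q=q)
 = 1·0.12 + 9·0.16 + 36·0.14 + 49·0.15 + 100·0.13 + 144·0.19 + 225·0.11
 = 0.12 + 1.44 + 5.04 + 7.35 + 13 + 27.36 + 24.75
 = 79.06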